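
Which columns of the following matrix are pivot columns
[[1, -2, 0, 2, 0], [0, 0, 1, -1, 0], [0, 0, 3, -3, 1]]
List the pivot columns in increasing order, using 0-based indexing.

0, 2, 4

ρ3 := ρ3 − 3·ρ2
Pivot columns are the columns containing a leading 1.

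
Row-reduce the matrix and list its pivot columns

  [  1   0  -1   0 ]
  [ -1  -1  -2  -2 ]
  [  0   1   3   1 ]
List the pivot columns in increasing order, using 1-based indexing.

1, 2, 4

R2 -> R2 + R1
  [ 1   0  -1   0 ]
  [ 0  -1  -3  -2 ]
  [ 0   1   3   1 ]
R2 -> -1·R2
  [ 1  0  -1  0 ]
  [ 0  1   3  2 ]
  [ 0  1   3  1 ]
R3 -> R3 − R2
  [ 1  0  -1   0 ]
  [ 0  1   3   2 ]
  [ 0  0   0  -1 ]
R3 -> -1·R3
  [ 1  0  -1  0 ]
  [ 0  1   3  2 ]
  [ 0  0   0  1 ]
R2 -> R2 − 2·R3
  [ 1  0  -1  0 ]
  [ 0  1   3  0 ]
  [ 0  0   0  1 ]
Pivot columns are the columns containing a leading 1.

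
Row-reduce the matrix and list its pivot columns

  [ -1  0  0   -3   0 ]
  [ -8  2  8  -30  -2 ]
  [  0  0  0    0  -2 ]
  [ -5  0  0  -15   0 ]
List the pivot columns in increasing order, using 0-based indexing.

ρ1 ← -1·ρ1
  [  1  0  0    3   0 ]
  [ -8  2  8  -30  -2 ]
  [  0  0  0    0  -2 ]
  [ -5  0  0  -15   0 ]
ρ2 ← ρ2 + 8·ρ1
  [  1  0  0    3   0 ]
  [  0  2  8   -6  -2 ]
  [  0  0  0    0  -2 ]
  [ -5  0  0  -15   0 ]
ρ4 ← ρ4 + 5·ρ1
  [ 1  0  0   3   0 ]
  [ 0  2  8  -6  -2 ]
  [ 0  0  0   0  -2 ]
  [ 0  0  0   0   0 ]
ρ2 ← 1/2·ρ2
  [ 1  0  0   3   0 ]
  [ 0  1  4  -3  -1 ]
  [ 0  0  0   0  -2 ]
  [ 0  0  0   0   0 ]
ρ3 ← -1/2·ρ3
  [ 1  0  0   3   0 ]
  [ 0  1  4  -3  -1 ]
  [ 0  0  0   0   1 ]
  [ 0  0  0   0   0 ]
ρ2 ← ρ2 + ρ3
  [ 1  0  0   3  0 ]
  [ 0  1  4  -3  0 ]
  [ 0  0  0   0  1 ]
  [ 0  0  0   0  0 ]
Pivot columns are the columns containing a leading 1.

0, 1, 4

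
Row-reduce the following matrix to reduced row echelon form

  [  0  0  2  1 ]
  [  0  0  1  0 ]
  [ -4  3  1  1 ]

R1 <=> R3
  [ -4  3  1  1 ]
  [  0  0  1  0 ]
  [  0  0  2  1 ]
R1 -> -1/4·R1
  [ 1  -3/4  -1/4  -1/4 ]
  [ 0     0     1     0 ]
  [ 0     0     2     1 ]
R3 -> R3 − 2·R2
  [ 1  -3/4  -1/4  -1/4 ]
  [ 0     0     1     0 ]
  [ 0     0     0     1 ]
R1 -> R1 + 1/4·R3
  [ 1  -3/4  -1/4  0 ]
  [ 0     0     1  0 ]
  [ 0     0     0  1 ]
R1 -> R1 + 1/4·R2
  [ 1  -3/4  0  0 ]
  [ 0     0  1  0 ]
  [ 0     0  0  1 ]

[[1, -3/4, 0, 0], [0, 0, 1, 0], [0, 0, 0, 1]]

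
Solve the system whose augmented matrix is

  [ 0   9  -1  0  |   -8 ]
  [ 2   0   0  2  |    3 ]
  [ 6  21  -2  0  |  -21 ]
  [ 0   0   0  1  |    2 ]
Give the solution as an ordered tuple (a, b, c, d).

(-1/2, -2/3, 2, 2)

r1 ↔ r2
  [ 2   0   0  2  |    3 ]
  [ 0   9  -1  0  |   -8 ]
  [ 6  21  -2  0  |  -21 ]
  [ 0   0   0  1  |    2 ]
r1 := 1/2·r1
  [ 1   0   0  1  |  3/2 ]
  [ 0   9  -1  0  |   -8 ]
  [ 6  21  -2  0  |  -21 ]
  [ 0   0   0  1  |    2 ]
r3 := r3 − 6·r1
  [ 1   0   0   1  |  3/2 ]
  [ 0   9  -1   0  |   -8 ]
  [ 0  21  -2  -6  |  -30 ]
  [ 0   0   0   1  |    2 ]
r2 := 1/9·r2
  [ 1   0     0   1  |   3/2 ]
  [ 0   1  -1/9   0  |  -8/9 ]
  [ 0  21    -2  -6  |   -30 ]
  [ 0   0     0   1  |     2 ]
r3 := r3 − 21·r2
  [ 1  0     0   1  |    3/2 ]
  [ 0  1  -1/9   0  |   -8/9 ]
  [ 0  0   1/3  -6  |  -34/3 ]
  [ 0  0     0   1  |      2 ]
r3 := 3·r3
  [ 1  0     0    1  |   3/2 ]
  [ 0  1  -1/9    0  |  -8/9 ]
  [ 0  0     1  -18  |   -34 ]
  [ 0  0     0    1  |     2 ]
r3 := r3 + 18·r4
  [ 1  0     0  1  |   3/2 ]
  [ 0  1  -1/9  0  |  -8/9 ]
  [ 0  0     1  0  |     2 ]
  [ 0  0     0  1  |     2 ]
r1 := r1 − r4
  [ 1  0     0  0  |  -1/2 ]
  [ 0  1  -1/9  0  |  -8/9 ]
  [ 0  0     1  0  |     2 ]
  [ 0  0     0  1  |     2 ]
r2 := r2 + 1/9·r3
  [ 1  0  0  0  |  -1/2 ]
  [ 0  1  0  0  |  -2/3 ]
  [ 0  0  1  0  |     2 ]
  [ 0  0  0  1  |     2 ]
Reading off the last column: a = -1/2, b = -2/3, c = 2, d = 2.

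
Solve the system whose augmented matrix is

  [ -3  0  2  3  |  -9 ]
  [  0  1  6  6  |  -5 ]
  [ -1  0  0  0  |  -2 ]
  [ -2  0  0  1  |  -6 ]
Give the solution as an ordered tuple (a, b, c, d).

(2, -2, 3/2, -2)

R1 ← -1/3·R1
  [  1  0  -2/3  -1  |   3 ]
  [  0  1     6   6  |  -5 ]
  [ -1  0     0   0  |  -2 ]
  [ -2  0     0   1  |  -6 ]
R3 ← R3 + R1
  [  1  0  -2/3  -1  |   3 ]
  [  0  1     6   6  |  -5 ]
  [  0  0  -2/3  -1  |   1 ]
  [ -2  0     0   1  |  -6 ]
R4 ← R4 + 2·R1
  [ 1  0  -2/3  -1  |   3 ]
  [ 0  1     6   6  |  -5 ]
  [ 0  0  -2/3  -1  |   1 ]
  [ 0  0  -4/3  -1  |   0 ]
R3 ← -3/2·R3
  [ 1  0  -2/3   -1  |     3 ]
  [ 0  1     6    6  |    -5 ]
  [ 0  0     1  3/2  |  -3/2 ]
  [ 0  0  -4/3   -1  |     0 ]
R4 ← R4 + 4/3·R3
  [ 1  0  -2/3   -1  |     3 ]
  [ 0  1     6    6  |    -5 ]
  [ 0  0     1  3/2  |  -3/2 ]
  [ 0  0     0    1  |    -2 ]
R3 ← R3 − 3/2·R4
  [ 1  0  -2/3  -1  |    3 ]
  [ 0  1     6   6  |   -5 ]
  [ 0  0     1   0  |  3/2 ]
  [ 0  0     0   1  |   -2 ]
R2 ← R2 − 6·R4
  [ 1  0  -2/3  -1  |    3 ]
  [ 0  1     6   0  |    7 ]
  [ 0  0     1   0  |  3/2 ]
  [ 0  0     0   1  |   -2 ]
R1 ← R1 + R4
  [ 1  0  -2/3  0  |    1 ]
  [ 0  1     6  0  |    7 ]
  [ 0  0     1  0  |  3/2 ]
  [ 0  0     0  1  |   -2 ]
R2 ← R2 − 6·R3
  [ 1  0  -2/3  0  |    1 ]
  [ 0  1     0  0  |   -2 ]
  [ 0  0     1  0  |  3/2 ]
  [ 0  0     0  1  |   -2 ]
R1 ← R1 + 2/3·R3
  [ 1  0  0  0  |    2 ]
  [ 0  1  0  0  |   -2 ]
  [ 0  0  1  0  |  3/2 ]
  [ 0  0  0  1  |   -2 ]
Reading off the last column: a = 2, b = -2, c = 3/2, d = -2.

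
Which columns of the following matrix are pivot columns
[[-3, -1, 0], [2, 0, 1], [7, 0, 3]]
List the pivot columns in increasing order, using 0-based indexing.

0, 1, 2

ρ1 ← -1/3·ρ1
  [ 1  1/3  0 ]
  [ 2    0  1 ]
  [ 7    0  3 ]
ρ2 ← ρ2 − 2·ρ1
  [ 1   1/3  0 ]
  [ 0  -2/3  1 ]
  [ 7     0  3 ]
ρ3 ← ρ3 − 7·ρ1
  [ 1   1/3  0 ]
  [ 0  -2/3  1 ]
  [ 0  -7/3  3 ]
ρ2 ← -3/2·ρ2
  [ 1   1/3     0 ]
  [ 0     1  -3/2 ]
  [ 0  -7/3     3 ]
ρ3 ← ρ3 + 7/3·ρ2
  [ 1  1/3     0 ]
  [ 0    1  -3/2 ]
  [ 0    0  -1/2 ]
ρ3 ← -2·ρ3
  [ 1  1/3     0 ]
  [ 0    1  -3/2 ]
  [ 0    0     1 ]
ρ2 ← ρ2 + 3/2·ρ3
  [ 1  1/3  0 ]
  [ 0    1  0 ]
  [ 0    0  1 ]
ρ1 ← ρ1 − 1/3·ρ2
  [ 1  0  0 ]
  [ 0  1  0 ]
  [ 0  0  1 ]
Pivot columns are the columns containing a leading 1.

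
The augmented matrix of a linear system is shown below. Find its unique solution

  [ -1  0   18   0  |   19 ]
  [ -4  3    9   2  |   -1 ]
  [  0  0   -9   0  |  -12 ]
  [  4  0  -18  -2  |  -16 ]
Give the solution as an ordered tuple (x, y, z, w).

R1 → -1·R1
R2 → R2 + 4·R1
R4 → R4 − 4·R1
R2 → 1/3·R2
R3 → -1/9·R3
R4 → R4 − 54·R3
R4 → -1/2·R4
R2 → R2 − 2/3·R4
R2 → R2 + 21·R3
R1 → R1 + 18·R3
Reading off the last column: x = 5, y = -5/3, z = 4/3, w = 6.

(5, -5/3, 4/3, 6)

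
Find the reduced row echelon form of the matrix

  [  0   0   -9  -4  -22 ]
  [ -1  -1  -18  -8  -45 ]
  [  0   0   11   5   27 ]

r1 ↔ r2
  [ -1  -1  -18  -8  -45 ]
  [  0   0   -9  -4  -22 ]
  [  0   0   11   5   27 ]
r1 → -1·r1
  [ 1  1  18   8   45 ]
  [ 0  0  -9  -4  -22 ]
  [ 0  0  11   5   27 ]
r2 → -1/9·r2
  [ 1  1  18    8    45 ]
  [ 0  0   1  4/9  22/9 ]
  [ 0  0  11    5    27 ]
r3 → r3 − 11·r2
  [ 1  1  18    8    45 ]
  [ 0  0   1  4/9  22/9 ]
  [ 0  0   0  1/9   1/9 ]
r3 → 9·r3
  [ 1  1  18    8    45 ]
  [ 0  0   1  4/9  22/9 ]
  [ 0  0   0    1     1 ]
r2 → r2 − 4/9·r3
  [ 1  1  18  8  45 ]
  [ 0  0   1  0   2 ]
  [ 0  0   0  1   1 ]
r1 → r1 − 8·r3
  [ 1  1  18  0  37 ]
  [ 0  0   1  0   2 ]
  [ 0  0   0  1   1 ]
r1 → r1 − 18·r2
  [ 1  1  0  0  1 ]
  [ 0  0  1  0  2 ]
  [ 0  0  0  1  1 ]

[[1, 1, 0, 0, 1], [0, 0, 1, 0, 2], [0, 0, 0, 1, 1]]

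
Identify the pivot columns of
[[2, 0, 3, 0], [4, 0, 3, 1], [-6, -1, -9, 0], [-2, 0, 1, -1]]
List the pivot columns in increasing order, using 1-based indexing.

1, 2, 3, 4

R1 -> 1/2·R1
  [  1   0  3/2   0 ]
  [  4   0    3   1 ]
  [ -6  -1   -9   0 ]
  [ -2   0    1  -1 ]
R2 -> R2 − 4·R1
  [  1   0  3/2   0 ]
  [  0   0   -3   1 ]
  [ -6  -1   -9   0 ]
  [ -2   0    1  -1 ]
R3 -> R3 + 6·R1
  [  1   0  3/2   0 ]
  [  0   0   -3   1 ]
  [  0  -1    0   0 ]
  [ -2   0    1  -1 ]
R4 -> R4 + 2·R1
  [ 1   0  3/2   0 ]
  [ 0   0   -3   1 ]
  [ 0  -1    0   0 ]
  [ 0   0    4  -1 ]
R2 <-> R3
  [ 1   0  3/2   0 ]
  [ 0  -1    0   0 ]
  [ 0   0   -3   1 ]
  [ 0   0    4  -1 ]
R2 -> -1·R2
  [ 1  0  3/2   0 ]
  [ 0  1    0   0 ]
  [ 0  0   -3   1 ]
  [ 0  0    4  -1 ]
R3 -> -1/3·R3
  [ 1  0  3/2     0 ]
  [ 0  1    0     0 ]
  [ 0  0    1  -1/3 ]
  [ 0  0    4    -1 ]
R4 -> R4 − 4·R3
  [ 1  0  3/2     0 ]
  [ 0  1    0     0 ]
  [ 0  0    1  -1/3 ]
  [ 0  0    0   1/3 ]
R4 -> 3·R4
  [ 1  0  3/2     0 ]
  [ 0  1    0     0 ]
  [ 0  0    1  -1/3 ]
  [ 0  0    0     1 ]
R3 -> R3 + 1/3·R4
  [ 1  0  3/2  0 ]
  [ 0  1    0  0 ]
  [ 0  0    1  0 ]
  [ 0  0    0  1 ]
R1 -> R1 − 3/2·R3
  [ 1  0  0  0 ]
  [ 0  1  0  0 ]
  [ 0  0  1  0 ]
  [ 0  0  0  1 ]
Pivot columns are the columns containing a leading 1.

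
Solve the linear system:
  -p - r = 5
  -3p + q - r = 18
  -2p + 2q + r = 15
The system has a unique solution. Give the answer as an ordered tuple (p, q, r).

(-6, 1, 1)

Form the augmented matrix and row-reduce:
  [ -1  0  -1  |   5 ]
  [ -3  1  -1  |  18 ]
  [ -2  2   1  |  15 ]
Multiply ρ1 by -1.
  [  1  0   1  |  -5 ]
  [ -3  1  -1  |  18 ]
  [ -2  2   1  |  15 ]
Add 3 times ρ1 to ρ2.
  [  1  0  1  |  -5 ]
  [  0  1  2  |   3 ]
  [ -2  2  1  |  15 ]
Add 2 times ρ1 to ρ3.
  [ 1  0  1  |  -5 ]
  [ 0  1  2  |   3 ]
  [ 0  2  3  |   5 ]
Subtract 2 times ρ2 from ρ3.
  [ 1  0   1  |  -5 ]
  [ 0  1   2  |   3 ]
  [ 0  0  -1  |  -1 ]
Multiply ρ3 by -1.
  [ 1  0  1  |  -5 ]
  [ 0  1  2  |   3 ]
  [ 0  0  1  |   1 ]
Subtract 2 times ρ3 from ρ2.
  [ 1  0  1  |  -5 ]
  [ 0  1  0  |   1 ]
  [ 0  0  1  |   1 ]
Subtract ρ3 from ρ1.
  [ 1  0  0  |  -6 ]
  [ 0  1  0  |   1 ]
  [ 0  0  1  |   1 ]
Reading off the last column: p = -6, q = 1, r = 1.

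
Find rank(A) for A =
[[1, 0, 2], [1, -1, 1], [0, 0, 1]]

R2 → R2 − R1
  [ 1   0   2 ]
  [ 0  -1  -1 ]
  [ 0   0   1 ]
R2 → -1·R2
  [ 1  0  2 ]
  [ 0  1  1 ]
  [ 0  0  1 ]
R2 → R2 − R3
  [ 1  0  2 ]
  [ 0  1  0 ]
  [ 0  0  1 ]
R1 → R1 − 2·R3
  [ 1  0  0 ]
  [ 0  1  0 ]
  [ 0  0  1 ]
The reduced form has 3 nonzero rows.

rank = 3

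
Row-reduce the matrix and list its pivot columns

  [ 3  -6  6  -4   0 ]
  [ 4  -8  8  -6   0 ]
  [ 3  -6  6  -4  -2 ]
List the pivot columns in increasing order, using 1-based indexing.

Multiply R1 by 1/3.
  [ 1  -2  2  -4/3   0 ]
  [ 4  -8  8    -6   0 ]
  [ 3  -6  6    -4  -2 ]
Subtract 4 times R1 from R2.
  [ 1  -2  2  -4/3   0 ]
  [ 0   0  0  -2/3   0 ]
  [ 3  -6  6    -4  -2 ]
Subtract 3 times R1 from R3.
  [ 1  -2  2  -4/3   0 ]
  [ 0   0  0  -2/3   0 ]
  [ 0   0  0     0  -2 ]
Multiply R2 by -3/2.
  [ 1  -2  2  -4/3   0 ]
  [ 0   0  0     1   0 ]
  [ 0   0  0     0  -2 ]
Multiply R3 by -1/2.
  [ 1  -2  2  -4/3  0 ]
  [ 0   0  0     1  0 ]
  [ 0   0  0     0  1 ]
Add 4/3 times R2 to R1.
  [ 1  -2  2  0  0 ]
  [ 0   0  0  1  0 ]
  [ 0   0  0  0  1 ]
Pivot columns are the columns containing a leading 1.

1, 4, 5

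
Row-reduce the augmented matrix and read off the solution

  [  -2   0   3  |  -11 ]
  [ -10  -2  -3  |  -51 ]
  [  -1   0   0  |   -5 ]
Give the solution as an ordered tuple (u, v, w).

(5, 1, -1/3)

R1 -> -1/2·R1
  [   1   0  -3/2  |  11/2 ]
  [ -10  -2    -3  |   -51 ]
  [  -1   0     0  |    -5 ]
R2 -> R2 + 10·R1
  [  1   0  -3/2  |  11/2 ]
  [  0  -2   -18  |     4 ]
  [ -1   0     0  |    -5 ]
R3 -> R3 + R1
  [ 1   0  -3/2  |  11/2 ]
  [ 0  -2   -18  |     4 ]
  [ 0   0  -3/2  |   1/2 ]
R2 -> -1/2·R2
  [ 1  0  -3/2  |  11/2 ]
  [ 0  1     9  |    -2 ]
  [ 0  0  -3/2  |   1/2 ]
R3 -> -2/3·R3
  [ 1  0  -3/2  |  11/2 ]
  [ 0  1     9  |    -2 ]
  [ 0  0     1  |  -1/3 ]
R2 -> R2 − 9·R3
  [ 1  0  -3/2  |  11/2 ]
  [ 0  1     0  |     1 ]
  [ 0  0     1  |  -1/3 ]
R1 -> R1 + 3/2·R3
  [ 1  0  0  |     5 ]
  [ 0  1  0  |     1 ]
  [ 0  0  1  |  -1/3 ]
Reading off the last column: u = 5, v = 1, w = -1/3.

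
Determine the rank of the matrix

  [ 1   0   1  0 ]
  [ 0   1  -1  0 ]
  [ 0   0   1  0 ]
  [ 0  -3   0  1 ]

R4 := R4 + 3·R2
R4 := R4 + 3·R3
R2 := R2 + R3
R1 := R1 − R3
The reduced form has 4 nonzero rows.

rank = 4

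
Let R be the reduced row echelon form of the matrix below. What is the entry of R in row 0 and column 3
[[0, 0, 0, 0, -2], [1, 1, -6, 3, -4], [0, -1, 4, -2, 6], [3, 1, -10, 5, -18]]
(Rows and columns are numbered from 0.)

1

R1 ↔ R2
  [ 1   1   -6   3   -4 ]
  [ 0   0    0   0   -2 ]
  [ 0  -1    4  -2    6 ]
  [ 3   1  -10   5  -18 ]
R4 -> R4 − 3·R1
  [ 1   1  -6   3  -4 ]
  [ 0   0   0   0  -2 ]
  [ 0  -1   4  -2   6 ]
  [ 0  -2   8  -4  -6 ]
R2 ↔ R3
  [ 1   1  -6   3  -4 ]
  [ 0  -1   4  -2   6 ]
  [ 0   0   0   0  -2 ]
  [ 0  -2   8  -4  -6 ]
R2 -> -1·R2
  [ 1   1  -6   3  -4 ]
  [ 0   1  -4   2  -6 ]
  [ 0   0   0   0  -2 ]
  [ 0  -2   8  -4  -6 ]
R4 -> R4 + 2·R2
  [ 1  1  -6  3   -4 ]
  [ 0  1  -4  2   -6 ]
  [ 0  0   0  0   -2 ]
  [ 0  0   0  0  -18 ]
R3 -> -1/2·R3
  [ 1  1  -6  3   -4 ]
  [ 0  1  -4  2   -6 ]
  [ 0  0   0  0    1 ]
  [ 0  0   0  0  -18 ]
R4 -> R4 + 18·R3
  [ 1  1  -6  3  -4 ]
  [ 0  1  -4  2  -6 ]
  [ 0  0   0  0   1 ]
  [ 0  0   0  0   0 ]
R2 -> R2 + 6·R3
  [ 1  1  -6  3  -4 ]
  [ 0  1  -4  2   0 ]
  [ 0  0   0  0   1 ]
  [ 0  0   0  0   0 ]
R1 -> R1 + 4·R3
  [ 1  1  -6  3  0 ]
  [ 0  1  -4  2  0 ]
  [ 0  0   0  0  1 ]
  [ 0  0   0  0  0 ]
R1 -> R1 − R2
  [ 1  0  -2  1  0 ]
  [ 0  1  -4  2  0 ]
  [ 0  0   0  0  1 ]
  [ 0  0   0  0  0 ]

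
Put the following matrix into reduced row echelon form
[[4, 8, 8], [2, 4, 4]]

[[1, 2, 2], [0, 0, 0]]

R1 ← 1/4·R1
  [ 1  2  2 ]
  [ 2  4  4 ]
R2 ← R2 − 2·R1
  [ 1  2  2 ]
  [ 0  0  0 ]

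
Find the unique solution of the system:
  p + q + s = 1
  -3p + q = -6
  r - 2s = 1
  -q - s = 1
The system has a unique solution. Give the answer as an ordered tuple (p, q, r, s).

Form the augmented matrix and row-reduce:
  [  1   1  0   1  |   1 ]
  [ -3   1  0   0  |  -6 ]
  [  0   0  1  -2  |   1 ]
  [  0  -1  0  -1  |   1 ]
r2 := r2 + 3·r1
r2 := 1/4·r2
r4 := r4 + r2
r4 := -4·r4
r3 := r3 + 2·r4
r2 := r2 − 3/4·r4
r1 := r1 − r4
r1 := r1 − r2
Reading off the last column: p = 2, q = 0, r = -1, s = -1.

(2, 0, -1, -1)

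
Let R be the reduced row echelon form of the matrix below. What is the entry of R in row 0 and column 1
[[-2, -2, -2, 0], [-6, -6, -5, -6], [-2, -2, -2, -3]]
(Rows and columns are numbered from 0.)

1

r1 -> -1/2·r1
  [  1   1   1   0 ]
  [ -6  -6  -5  -6 ]
  [ -2  -2  -2  -3 ]
r2 -> r2 + 6·r1
  [  1   1   1   0 ]
  [  0   0   1  -6 ]
  [ -2  -2  -2  -3 ]
r3 -> r3 + 2·r1
  [ 1  1  1   0 ]
  [ 0  0  1  -6 ]
  [ 0  0  0  -3 ]
r3 -> -1/3·r3
  [ 1  1  1   0 ]
  [ 0  0  1  -6 ]
  [ 0  0  0   1 ]
r2 -> r2 + 6·r3
  [ 1  1  1  0 ]
  [ 0  0  1  0 ]
  [ 0  0  0  1 ]
r1 -> r1 − r2
  [ 1  1  0  0 ]
  [ 0  0  1  0 ]
  [ 0  0  0  1 ]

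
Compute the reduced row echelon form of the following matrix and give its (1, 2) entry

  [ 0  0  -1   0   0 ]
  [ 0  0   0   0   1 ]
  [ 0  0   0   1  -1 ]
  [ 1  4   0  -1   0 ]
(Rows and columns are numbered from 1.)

4

R1 <-> R4
  [ 1  4   0  -1   0 ]
  [ 0  0   0   0   1 ]
  [ 0  0   0   1  -1 ]
  [ 0  0  -1   0   0 ]
R2 <-> R4
  [ 1  4   0  -1   0 ]
  [ 0  0  -1   0   0 ]
  [ 0  0   0   1  -1 ]
  [ 0  0   0   0   1 ]
R2 → -1·R2
  [ 1  4  0  -1   0 ]
  [ 0  0  1   0   0 ]
  [ 0  0  0   1  -1 ]
  [ 0  0  0   0   1 ]
R3 → R3 + R4
  [ 1  4  0  -1  0 ]
  [ 0  0  1   0  0 ]
  [ 0  0  0   1  0 ]
  [ 0  0  0   0  1 ]
R1 → R1 + R3
  [ 1  4  0  0  0 ]
  [ 0  0  1  0  0 ]
  [ 0  0  0  1  0 ]
  [ 0  0  0  0  1 ]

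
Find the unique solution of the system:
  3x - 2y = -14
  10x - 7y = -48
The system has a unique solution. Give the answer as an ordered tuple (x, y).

(-2, 4)

Form the augmented matrix and row-reduce:
  [  3  -2  |  -14 ]
  [ 10  -7  |  -48 ]
Multiply ρ1 by 1/3.
  [  1  -2/3  |  -14/3 ]
  [ 10    -7  |    -48 ]
Subtract 10 times ρ1 from ρ2.
  [ 1  -2/3  |  -14/3 ]
  [ 0  -1/3  |   -4/3 ]
Multiply ρ2 by -3.
  [ 1  -2/3  |  -14/3 ]
  [ 0     1  |      4 ]
Add 2/3 times ρ2 to ρ1.
  [ 1  0  |  -2 ]
  [ 0  1  |   4 ]
Reading off the last column: x = -2, y = 4.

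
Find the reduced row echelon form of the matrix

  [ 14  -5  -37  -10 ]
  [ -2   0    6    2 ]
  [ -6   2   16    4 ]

R1 → 1/14·R1
R2 → R2 + 2·R1
R3 → R3 + 6·R1
R2 → -7/5·R2
R3 → R3 + 1/7·R2
R3 → -5/2·R3
R2 → R2 + 4/5·R3
R1 → R1 + 5/7·R3
R1 → R1 + 5/14·R2

[[1, 0, -3, 0], [0, 1, -1, 0], [0, 0, 0, 1]]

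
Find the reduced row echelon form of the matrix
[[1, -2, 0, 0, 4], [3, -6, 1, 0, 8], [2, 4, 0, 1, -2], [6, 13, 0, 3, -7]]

ρ2 := ρ2 − 3·ρ1
  [ 1  -2  0  0   4 ]
  [ 0   0  1  0  -4 ]
  [ 2   4  0  1  -2 ]
  [ 6  13  0  3  -7 ]
ρ3 := ρ3 − 2·ρ1
  [ 1  -2  0  0    4 ]
  [ 0   0  1  0   -4 ]
  [ 0   8  0  1  -10 ]
  [ 6  13  0  3   -7 ]
ρ4 := ρ4 − 6·ρ1
  [ 1  -2  0  0    4 ]
  [ 0   0  1  0   -4 ]
  [ 0   8  0  1  -10 ]
  [ 0  25  0  3  -31 ]
ρ2 <=> ρ3
  [ 1  -2  0  0    4 ]
  [ 0   8  0  1  -10 ]
  [ 0   0  1  0   -4 ]
  [ 0  25  0  3  -31 ]
ρ2 := 1/8·ρ2
  [ 1  -2  0    0     4 ]
  [ 0   1  0  1/8  -5/4 ]
  [ 0   0  1    0    -4 ]
  [ 0  25  0    3   -31 ]
ρ4 := ρ4 − 25·ρ2
  [ 1  -2  0     0     4 ]
  [ 0   1  0   1/8  -5/4 ]
  [ 0   0  1     0    -4 ]
  [ 0   0  0  -1/8   1/4 ]
ρ4 := -8·ρ4
  [ 1  -2  0    0     4 ]
  [ 0   1  0  1/8  -5/4 ]
  [ 0   0  1    0    -4 ]
  [ 0   0  0    1    -2 ]
ρ2 := ρ2 − 1/8·ρ4
  [ 1  -2  0  0   4 ]
  [ 0   1  0  0  -1 ]
  [ 0   0  1  0  -4 ]
  [ 0   0  0  1  -2 ]
ρ1 := ρ1 + 2·ρ2
  [ 1  0  0  0   2 ]
  [ 0  1  0  0  -1 ]
  [ 0  0  1  0  -4 ]
  [ 0  0  0  1  -2 ]

[[1, 0, 0, 0, 2], [0, 1, 0, 0, -1], [0, 0, 1, 0, -4], [0, 0, 0, 1, -2]]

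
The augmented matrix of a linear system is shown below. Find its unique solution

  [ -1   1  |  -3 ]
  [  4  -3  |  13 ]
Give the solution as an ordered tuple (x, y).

(4, 1)

R1 -> -1·R1
  [ 1  -1  |   3 ]
  [ 4  -3  |  13 ]
R2 -> R2 − 4·R1
  [ 1  -1  |  3 ]
  [ 0   1  |  1 ]
R1 -> R1 + R2
  [ 1  0  |  4 ]
  [ 0  1  |  1 ]
Reading off the last column: x = 4, y = 1.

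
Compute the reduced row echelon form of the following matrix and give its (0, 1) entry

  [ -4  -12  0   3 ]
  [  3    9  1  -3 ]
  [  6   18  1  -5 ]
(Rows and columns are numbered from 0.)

R1 ← -1/4·R1
  [ 1   3  0  -3/4 ]
  [ 3   9  1    -3 ]
  [ 6  18  1    -5 ]
R2 ← R2 − 3·R1
  [ 1   3  0  -3/4 ]
  [ 0   0  1  -3/4 ]
  [ 6  18  1    -5 ]
R3 ← R3 − 6·R1
  [ 1  3  0  -3/4 ]
  [ 0  0  1  -3/4 ]
  [ 0  0  1  -1/2 ]
R3 ← R3 − R2
  [ 1  3  0  -3/4 ]
  [ 0  0  1  -3/4 ]
  [ 0  0  0   1/4 ]
R3 ← 4·R3
  [ 1  3  0  -3/4 ]
  [ 0  0  1  -3/4 ]
  [ 0  0  0     1 ]
R2 ← R2 + 3/4·R3
  [ 1  3  0  -3/4 ]
  [ 0  0  1     0 ]
  [ 0  0  0     1 ]
R1 ← R1 + 3/4·R3
  [ 1  3  0  0 ]
  [ 0  0  1  0 ]
  [ 0  0  0  1 ]

3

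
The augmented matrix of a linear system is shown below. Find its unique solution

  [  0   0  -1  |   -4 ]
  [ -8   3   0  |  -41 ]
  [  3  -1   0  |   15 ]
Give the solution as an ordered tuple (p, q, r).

(4, -3, 4)

r1 ↔ r2
  [ -8   3   0  |  -41 ]
  [  0   0  -1  |   -4 ]
  [  3  -1   0  |   15 ]
r1 := -1/8·r1
  [ 1  -3/8   0  |  41/8 ]
  [ 0     0  -1  |    -4 ]
  [ 3    -1   0  |    15 ]
r3 := r3 − 3·r1
  [ 1  -3/8   0  |  41/8 ]
  [ 0     0  -1  |    -4 ]
  [ 0   1/8   0  |  -3/8 ]
r2 ↔ r3
  [ 1  -3/8   0  |  41/8 ]
  [ 0   1/8   0  |  -3/8 ]
  [ 0     0  -1  |    -4 ]
r2 := 8·r2
  [ 1  -3/8   0  |  41/8 ]
  [ 0     1   0  |    -3 ]
  [ 0     0  -1  |    -4 ]
r3 := -1·r3
  [ 1  -3/8  0  |  41/8 ]
  [ 0     1  0  |    -3 ]
  [ 0     0  1  |     4 ]
r1 := r1 + 3/8·r2
  [ 1  0  0  |   4 ]
  [ 0  1  0  |  -3 ]
  [ 0  0  1  |   4 ]
Reading off the last column: p = 4, q = -3, r = 4.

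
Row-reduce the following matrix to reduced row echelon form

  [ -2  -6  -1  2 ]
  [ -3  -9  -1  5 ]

r1 ← -1/2·r1
r2 ← r2 + 3·r1
r2 ← 2·r2
r1 ← r1 − 1/2·r2

[[1, 3, 0, -3], [0, 0, 1, 4]]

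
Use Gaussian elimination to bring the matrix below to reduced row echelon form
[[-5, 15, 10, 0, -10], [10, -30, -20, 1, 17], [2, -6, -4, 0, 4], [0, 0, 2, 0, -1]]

Multiply R1 by -1/5.
  [  1   -3   -2  0   2 ]
  [ 10  -30  -20  1  17 ]
  [  2   -6   -4  0   4 ]
  [  0    0    2  0  -1 ]
Subtract 10 times R1 from R2.
  [ 1  -3  -2  0   2 ]
  [ 0   0   0  1  -3 ]
  [ 2  -6  -4  0   4 ]
  [ 0   0   2  0  -1 ]
Subtract 2 times R1 from R3.
  [ 1  -3  -2  0   2 ]
  [ 0   0   0  1  -3 ]
  [ 0   0   0  0   0 ]
  [ 0   0   2  0  -1 ]
Swap R2 and R4.
  [ 1  -3  -2  0   2 ]
  [ 0   0   2  0  -1 ]
  [ 0   0   0  0   0 ]
  [ 0   0   0  1  -3 ]
Multiply R2 by 1/2.
  [ 1  -3  -2  0     2 ]
  [ 0   0   1  0  -1/2 ]
  [ 0   0   0  0     0 ]
  [ 0   0   0  1    -3 ]
Swap R3 and R4.
  [ 1  -3  -2  0     2 ]
  [ 0   0   1  0  -1/2 ]
  [ 0   0   0  1    -3 ]
  [ 0   0   0  0     0 ]
Add 2 times R2 to R1.
  [ 1  -3  0  0     1 ]
  [ 0   0  1  0  -1/2 ]
  [ 0   0  0  1    -3 ]
  [ 0   0  0  0     0 ]

[[1, -3, 0, 0, 1], [0, 0, 1, 0, -1/2], [0, 0, 0, 1, -3], [0, 0, 0, 0, 0]]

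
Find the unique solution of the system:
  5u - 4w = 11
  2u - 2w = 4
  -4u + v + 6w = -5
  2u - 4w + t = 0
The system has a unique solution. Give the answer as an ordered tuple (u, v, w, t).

(3, 1, 1, -2)

Form the augmented matrix and row-reduce:
  [  5  0  -4  0  |  11 ]
  [  2  0  -2  0  |   4 ]
  [ -4  1   6  0  |  -5 ]
  [  2  0  -4  1  |   0 ]
R1 ← 1/5·R1
  [  1  0  -4/5  0  |  11/5 ]
  [  2  0    -2  0  |     4 ]
  [ -4  1     6  0  |    -5 ]
  [  2  0    -4  1  |     0 ]
R2 ← R2 − 2·R1
  [  1  0  -4/5  0  |  11/5 ]
  [  0  0  -2/5  0  |  -2/5 ]
  [ -4  1     6  0  |    -5 ]
  [  2  0    -4  1  |     0 ]
R3 ← R3 + 4·R1
  [ 1  0  -4/5  0  |  11/5 ]
  [ 0  0  -2/5  0  |  -2/5 ]
  [ 0  1  14/5  0  |  19/5 ]
  [ 2  0    -4  1  |     0 ]
R4 ← R4 − 2·R1
  [ 1  0   -4/5  0  |   11/5 ]
  [ 0  0   -2/5  0  |   -2/5 ]
  [ 0  1   14/5  0  |   19/5 ]
  [ 0  0  -12/5  1  |  -22/5 ]
R2 <=> R3
  [ 1  0   -4/5  0  |   11/5 ]
  [ 0  1   14/5  0  |   19/5 ]
  [ 0  0   -2/5  0  |   -2/5 ]
  [ 0  0  -12/5  1  |  -22/5 ]
R3 ← -5/2·R3
  [ 1  0   -4/5  0  |   11/5 ]
  [ 0  1   14/5  0  |   19/5 ]
  [ 0  0      1  0  |      1 ]
  [ 0  0  -12/5  1  |  -22/5 ]
R4 ← R4 + 12/5·R3
  [ 1  0  -4/5  0  |  11/5 ]
  [ 0  1  14/5  0  |  19/5 ]
  [ 0  0     1  0  |     1 ]
  [ 0  0     0  1  |    -2 ]
R2 ← R2 − 14/5·R3
  [ 1  0  -4/5  0  |  11/5 ]
  [ 0  1     0  0  |     1 ]
  [ 0  0     1  0  |     1 ]
  [ 0  0     0  1  |    -2 ]
R1 ← R1 + 4/5·R3
  [ 1  0  0  0  |   3 ]
  [ 0  1  0  0  |   1 ]
  [ 0  0  1  0  |   1 ]
  [ 0  0  0  1  |  -2 ]
Reading off the last column: u = 3, v = 1, w = 1, t = -2.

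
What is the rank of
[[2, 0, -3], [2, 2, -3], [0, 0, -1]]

rank = 3

ρ1 → 1/2·ρ1
  [ 1  0  -3/2 ]
  [ 2  2    -3 ]
  [ 0  0    -1 ]
ρ2 → ρ2 − 2·ρ1
  [ 1  0  -3/2 ]
  [ 0  2     0 ]
  [ 0  0    -1 ]
ρ2 → 1/2·ρ2
  [ 1  0  -3/2 ]
  [ 0  1     0 ]
  [ 0  0    -1 ]
ρ3 → -1·ρ3
  [ 1  0  -3/2 ]
  [ 0  1     0 ]
  [ 0  0     1 ]
ρ1 → ρ1 + 3/2·ρ3
  [ 1  0  0 ]
  [ 0  1  0 ]
  [ 0  0  1 ]
The reduced form has 3 nonzero rows.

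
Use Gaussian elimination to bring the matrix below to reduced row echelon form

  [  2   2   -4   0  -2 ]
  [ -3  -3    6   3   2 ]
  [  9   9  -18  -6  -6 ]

r1 -> 1/2·r1
r2 -> r2 + 3·r1
r3 -> r3 − 9·r1
r2 -> 1/3·r2
r3 -> r3 + 6·r2
r2 -> r2 + 1/3·r3
r1 -> r1 + r3

[[1, 1, -2, 0, 0], [0, 0, 0, 1, 0], [0, 0, 0, 0, 1]]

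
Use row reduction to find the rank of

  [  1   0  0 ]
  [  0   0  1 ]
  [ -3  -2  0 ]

ρ3 ← ρ3 + 3·ρ1
  [ 1   0  0 ]
  [ 0   0  1 ]
  [ 0  -2  0 ]
ρ2 <-> ρ3
  [ 1   0  0 ]
  [ 0  -2  0 ]
  [ 0   0  1 ]
ρ2 ← -1/2·ρ2
  [ 1  0  0 ]
  [ 0  1  0 ]
  [ 0  0  1 ]
The reduced form has 3 nonzero rows.

rank = 3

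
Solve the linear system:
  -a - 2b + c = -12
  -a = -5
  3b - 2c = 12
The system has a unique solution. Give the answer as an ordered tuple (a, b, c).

(5, 2, -3)

Form the augmented matrix and row-reduce:
  [ -1  -2   1  |  -12 ]
  [ -1   0   0  |   -5 ]
  [  0   3  -2  |   12 ]
R1 := -1·R1
  [  1  2  -1  |  12 ]
  [ -1  0   0  |  -5 ]
  [  0  3  -2  |  12 ]
R2 := R2 + R1
  [ 1  2  -1  |  12 ]
  [ 0  2  -1  |   7 ]
  [ 0  3  -2  |  12 ]
R2 := 1/2·R2
  [ 1  2    -1  |   12 ]
  [ 0  1  -1/2  |  7/2 ]
  [ 0  3    -2  |   12 ]
R3 := R3 − 3·R2
  [ 1  2    -1  |   12 ]
  [ 0  1  -1/2  |  7/2 ]
  [ 0  0  -1/2  |  3/2 ]
R3 := -2·R3
  [ 1  2    -1  |   12 ]
  [ 0  1  -1/2  |  7/2 ]
  [ 0  0     1  |   -3 ]
R2 := R2 + 1/2·R3
  [ 1  2  -1  |  12 ]
  [ 0  1   0  |   2 ]
  [ 0  0   1  |  -3 ]
R1 := R1 + R3
  [ 1  2  0  |   9 ]
  [ 0  1  0  |   2 ]
  [ 0  0  1  |  -3 ]
R1 := R1 − 2·R2
  [ 1  0  0  |   5 ]
  [ 0  1  0  |   2 ]
  [ 0  0  1  |  -3 ]
Reading off the last column: a = 5, b = 2, c = -3.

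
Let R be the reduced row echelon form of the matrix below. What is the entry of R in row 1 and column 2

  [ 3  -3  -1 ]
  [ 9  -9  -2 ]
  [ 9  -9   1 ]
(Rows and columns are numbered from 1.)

r1 ← 1/3·r1
  [ 1  -1  -1/3 ]
  [ 9  -9    -2 ]
  [ 9  -9     1 ]
r2 ← r2 − 9·r1
  [ 1  -1  -1/3 ]
  [ 0   0     1 ]
  [ 9  -9     1 ]
r3 ← r3 − 9·r1
  [ 1  -1  -1/3 ]
  [ 0   0     1 ]
  [ 0   0     4 ]
r3 ← r3 − 4·r2
  [ 1  -1  -1/3 ]
  [ 0   0     1 ]
  [ 0   0     0 ]
r1 ← r1 + 1/3·r2
  [ 1  -1  0 ]
  [ 0   0  1 ]
  [ 0   0  0 ]

-1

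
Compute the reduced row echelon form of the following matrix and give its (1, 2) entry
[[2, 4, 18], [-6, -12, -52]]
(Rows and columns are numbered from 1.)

2

Multiply r1 by 1/2.
  [  1    2    9 ]
  [ -6  -12  -52 ]
Add 6 times r1 to r2.
  [ 1  2  9 ]
  [ 0  0  2 ]
Multiply r2 by 1/2.
  [ 1  2  9 ]
  [ 0  0  1 ]
Subtract 9 times r2 from r1.
  [ 1  2  0 ]
  [ 0  0  1 ]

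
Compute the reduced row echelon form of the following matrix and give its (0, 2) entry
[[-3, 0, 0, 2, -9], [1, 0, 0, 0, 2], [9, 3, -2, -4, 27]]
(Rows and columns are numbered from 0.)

0

r1 := -1/3·r1
  [ 1  0   0  -2/3   3 ]
  [ 1  0   0     0   2 ]
  [ 9  3  -2    -4  27 ]
r2 := r2 − r1
  [ 1  0   0  -2/3   3 ]
  [ 0  0   0   2/3  -1 ]
  [ 9  3  -2    -4  27 ]
r3 := r3 − 9·r1
  [ 1  0   0  -2/3   3 ]
  [ 0  0   0   2/3  -1 ]
  [ 0  3  -2     2   0 ]
r2 <=> r3
  [ 1  0   0  -2/3   3 ]
  [ 0  3  -2     2   0 ]
  [ 0  0   0   2/3  -1 ]
r2 := 1/3·r2
  [ 1  0     0  -2/3   3 ]
  [ 0  1  -2/3   2/3   0 ]
  [ 0  0     0   2/3  -1 ]
r3 := 3/2·r3
  [ 1  0     0  -2/3     3 ]
  [ 0  1  -2/3   2/3     0 ]
  [ 0  0     0     1  -3/2 ]
r2 := r2 − 2/3·r3
  [ 1  0     0  -2/3     3 ]
  [ 0  1  -2/3     0     1 ]
  [ 0  0     0     1  -3/2 ]
r1 := r1 + 2/3·r3
  [ 1  0     0  0     2 ]
  [ 0  1  -2/3  0     1 ]
  [ 0  0     0  1  -3/2 ]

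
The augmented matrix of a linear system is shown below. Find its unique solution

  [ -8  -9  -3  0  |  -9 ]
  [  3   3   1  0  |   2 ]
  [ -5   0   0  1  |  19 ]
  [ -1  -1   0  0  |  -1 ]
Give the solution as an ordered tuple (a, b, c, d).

(-3, 4, -1, 4)

R1 ← -1/8·R1
  [  1  9/8  3/8  0  |  9/8 ]
  [  3    3    1  0  |    2 ]
  [ -5    0    0  1  |   19 ]
  [ -1   -1    0  0  |   -1 ]
R2 ← R2 − 3·R1
  [  1   9/8   3/8  0  |    9/8 ]
  [  0  -3/8  -1/8  0  |  -11/8 ]
  [ -5     0     0  1  |     19 ]
  [ -1    -1     0  0  |     -1 ]
R3 ← R3 + 5·R1
  [  1   9/8   3/8  0  |    9/8 ]
  [  0  -3/8  -1/8  0  |  -11/8 ]
  [  0  45/8  15/8  1  |  197/8 ]
  [ -1    -1     0  0  |     -1 ]
R4 ← R4 + R1
  [ 1   9/8   3/8  0  |    9/8 ]
  [ 0  -3/8  -1/8  0  |  -11/8 ]
  [ 0  45/8  15/8  1  |  197/8 ]
  [ 0   1/8   3/8  0  |    1/8 ]
R2 ← -8/3·R2
  [ 1   9/8   3/8  0  |    9/8 ]
  [ 0     1   1/3  0  |   11/3 ]
  [ 0  45/8  15/8  1  |  197/8 ]
  [ 0   1/8   3/8  0  |    1/8 ]
R3 ← R3 − 45/8·R2
  [ 1  9/8  3/8  0  |   9/8 ]
  [ 0    1  1/3  0  |  11/3 ]
  [ 0    0    0  1  |     4 ]
  [ 0  1/8  3/8  0  |   1/8 ]
R4 ← R4 − 1/8·R2
  [ 1  9/8  3/8  0  |   9/8 ]
  [ 0    1  1/3  0  |  11/3 ]
  [ 0    0    0  1  |     4 ]
  [ 0    0  1/3  0  |  -1/3 ]
R3 <=> R4
  [ 1  9/8  3/8  0  |   9/8 ]
  [ 0    1  1/3  0  |  11/3 ]
  [ 0    0  1/3  0  |  -1/3 ]
  [ 0    0    0  1  |     4 ]
R3 ← 3·R3
  [ 1  9/8  3/8  0  |   9/8 ]
  [ 0    1  1/3  0  |  11/3 ]
  [ 0    0    1  0  |    -1 ]
  [ 0    0    0  1  |     4 ]
R2 ← R2 − 1/3·R3
  [ 1  9/8  3/8  0  |  9/8 ]
  [ 0    1    0  0  |    4 ]
  [ 0    0    1  0  |   -1 ]
  [ 0    0    0  1  |    4 ]
R1 ← R1 − 3/8·R3
  [ 1  9/8  0  0  |  3/2 ]
  [ 0    1  0  0  |    4 ]
  [ 0    0  1  0  |   -1 ]
  [ 0    0  0  1  |    4 ]
R1 ← R1 − 9/8·R2
  [ 1  0  0  0  |  -3 ]
  [ 0  1  0  0  |   4 ]
  [ 0  0  1  0  |  -1 ]
  [ 0  0  0  1  |   4 ]
Reading off the last column: a = -3, b = 4, c = -1, d = 4.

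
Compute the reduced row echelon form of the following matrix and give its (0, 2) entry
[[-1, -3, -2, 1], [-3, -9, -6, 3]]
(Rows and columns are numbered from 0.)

2

r1 -> -1·r1
  [  1   3   2  -1 ]
  [ -3  -9  -6   3 ]
r2 -> r2 + 3·r1
  [ 1  3  2  -1 ]
  [ 0  0  0   0 ]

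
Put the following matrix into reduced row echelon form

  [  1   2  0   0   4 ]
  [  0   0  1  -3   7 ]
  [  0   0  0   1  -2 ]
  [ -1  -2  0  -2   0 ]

Add R1 to R4.
Add 2 times R3 to R4.
Add 3 times R3 to R2.

[[1, 2, 0, 0, 4], [0, 0, 1, 0, 1], [0, 0, 0, 1, -2], [0, 0, 0, 0, 0]]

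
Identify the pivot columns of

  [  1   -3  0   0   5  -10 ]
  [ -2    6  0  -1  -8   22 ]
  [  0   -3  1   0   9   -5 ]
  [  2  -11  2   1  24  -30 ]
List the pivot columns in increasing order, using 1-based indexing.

R2 → R2 + 2·R1
  [ 1   -3  0   0   5  -10 ]
  [ 0    0  0  -1   2    2 ]
  [ 0   -3  1   0   9   -5 ]
  [ 2  -11  2   1  24  -30 ]
R4 → R4 − 2·R1
  [ 1  -3  0   0   5  -10 ]
  [ 0   0  0  -1   2    2 ]
  [ 0  -3  1   0   9   -5 ]
  [ 0  -5  2   1  14  -10 ]
R2 <=> R3
  [ 1  -3  0   0   5  -10 ]
  [ 0  -3  1   0   9   -5 ]
  [ 0   0  0  -1   2    2 ]
  [ 0  -5  2   1  14  -10 ]
R2 → -1/3·R2
  [ 1  -3     0   0   5  -10 ]
  [ 0   1  -1/3   0  -3  5/3 ]
  [ 0   0     0  -1   2    2 ]
  [ 0  -5     2   1  14  -10 ]
R4 → R4 + 5·R2
  [ 1  -3     0   0   5   -10 ]
  [ 0   1  -1/3   0  -3   5/3 ]
  [ 0   0     0  -1   2     2 ]
  [ 0   0   1/3   1  -1  -5/3 ]
R3 <=> R4
  [ 1  -3     0   0   5   -10 ]
  [ 0   1  -1/3   0  -3   5/3 ]
  [ 0   0   1/3   1  -1  -5/3 ]
  [ 0   0     0  -1   2     2 ]
R3 → 3·R3
  [ 1  -3     0   0   5  -10 ]
  [ 0   1  -1/3   0  -3  5/3 ]
  [ 0   0     1   3  -3   -5 ]
  [ 0   0     0  -1   2    2 ]
R4 → -1·R4
  [ 1  -3     0  0   5  -10 ]
  [ 0   1  -1/3  0  -3  5/3 ]
  [ 0   0     1  3  -3   -5 ]
  [ 0   0     0  1  -2   -2 ]
R3 → R3 − 3·R4
  [ 1  -3     0  0   5  -10 ]
  [ 0   1  -1/3  0  -3  5/3 ]
  [ 0   0     1  0   3    1 ]
  [ 0   0     0  1  -2   -2 ]
R2 → R2 + 1/3·R3
  [ 1  -3  0  0   5  -10 ]
  [ 0   1  0  0  -2    2 ]
  [ 0   0  1  0   3    1 ]
  [ 0   0  0  1  -2   -2 ]
R1 → R1 + 3·R2
  [ 1  0  0  0  -1  -4 ]
  [ 0  1  0  0  -2   2 ]
  [ 0  0  1  0   3   1 ]
  [ 0  0  0  1  -2  -2 ]
Pivot columns are the columns containing a leading 1.

1, 2, 3, 4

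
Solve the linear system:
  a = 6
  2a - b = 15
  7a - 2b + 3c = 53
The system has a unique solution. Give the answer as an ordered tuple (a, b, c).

Form the augmented matrix and row-reduce:
  [ 1   0  0  |   6 ]
  [ 2  -1  0  |  15 ]
  [ 7  -2  3  |  53 ]
R2 → R2 − 2·R1
  [ 1   0  0  |   6 ]
  [ 0  -1  0  |   3 ]
  [ 7  -2  3  |  53 ]
R3 → R3 − 7·R1
  [ 1   0  0  |   6 ]
  [ 0  -1  0  |   3 ]
  [ 0  -2  3  |  11 ]
R2 → -1·R2
  [ 1   0  0  |   6 ]
  [ 0   1  0  |  -3 ]
  [ 0  -2  3  |  11 ]
R3 → R3 + 2·R2
  [ 1  0  0  |   6 ]
  [ 0  1  0  |  -3 ]
  [ 0  0  3  |   5 ]
R3 → 1/3·R3
  [ 1  0  0  |    6 ]
  [ 0  1  0  |   -3 ]
  [ 0  0  1  |  5/3 ]
Reading off the last column: a = 6, b = -3, c = 5/3.

(6, -3, 5/3)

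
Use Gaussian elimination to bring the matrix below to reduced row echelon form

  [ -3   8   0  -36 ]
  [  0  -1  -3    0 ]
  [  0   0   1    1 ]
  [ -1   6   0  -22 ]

r1 → -1/3·r1
r4 → r4 + r1
r2 → -1·r2
r4 → r4 − 10/3·r2
r4 → r4 + 10·r3
r2 → r2 − 3·r3
r1 → r1 + 8/3·r2

[[1, 0, 0, 4], [0, 1, 0, -3], [0, 0, 1, 1], [0, 0, 0, 0]]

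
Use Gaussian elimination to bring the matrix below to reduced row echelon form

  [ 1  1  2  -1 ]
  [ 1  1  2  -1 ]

R2 ← R2 − R1
  [ 1  1  2  -1 ]
  [ 0  0  0   0 ]

[[1, 1, 2, -1], [0, 0, 0, 0]]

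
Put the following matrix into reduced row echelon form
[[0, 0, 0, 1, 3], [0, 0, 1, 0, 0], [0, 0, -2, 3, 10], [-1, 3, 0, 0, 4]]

r1 ↔ r4
  [ -1  3   0  0   4 ]
  [  0  0   1  0   0 ]
  [  0  0  -2  3  10 ]
  [  0  0   0  1   3 ]
r1 → -1·r1
  [ 1  -3   0  0  -4 ]
  [ 0   0   1  0   0 ]
  [ 0   0  -2  3  10 ]
  [ 0   0   0  1   3 ]
r3 → r3 + 2·r2
  [ 1  -3  0  0  -4 ]
  [ 0   0  1  0   0 ]
  [ 0   0  0  3  10 ]
  [ 0   0  0  1   3 ]
r3 → 1/3·r3
  [ 1  -3  0  0    -4 ]
  [ 0   0  1  0     0 ]
  [ 0   0  0  1  10/3 ]
  [ 0   0  0  1     3 ]
r4 → r4 − r3
  [ 1  -3  0  0    -4 ]
  [ 0   0  1  0     0 ]
  [ 0   0  0  1  10/3 ]
  [ 0   0  0  0  -1/3 ]
r4 → -3·r4
  [ 1  -3  0  0    -4 ]
  [ 0   0  1  0     0 ]
  [ 0   0  0  1  10/3 ]
  [ 0   0  0  0     1 ]
r3 → r3 − 10/3·r4
  [ 1  -3  0  0  -4 ]
  [ 0   0  1  0   0 ]
  [ 0   0  0  1   0 ]
  [ 0   0  0  0   1 ]
r1 → r1 + 4·r4
  [ 1  -3  0  0  0 ]
  [ 0   0  1  0  0 ]
  [ 0   0  0  1  0 ]
  [ 0   0  0  0  1 ]

[[1, -3, 0, 0, 0], [0, 0, 1, 0, 0], [0, 0, 0, 1, 0], [0, 0, 0, 0, 1]]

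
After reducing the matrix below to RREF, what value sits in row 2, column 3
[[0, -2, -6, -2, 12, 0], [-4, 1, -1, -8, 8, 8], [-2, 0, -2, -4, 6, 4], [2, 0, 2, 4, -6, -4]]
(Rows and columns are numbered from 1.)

3

r1 ↔ r2
  [ -4   1  -1  -8   8   8 ]
  [  0  -2  -6  -2  12   0 ]
  [ -2   0  -2  -4   6   4 ]
  [  2   0   2   4  -6  -4 ]
r1 → -1/4·r1
  [  1  -1/4  1/4   2  -2  -2 ]
  [  0    -2   -6  -2  12   0 ]
  [ -2     0   -2  -4   6   4 ]
  [  2     0    2   4  -6  -4 ]
r3 → r3 + 2·r1
  [ 1  -1/4   1/4   2  -2  -2 ]
  [ 0    -2    -6  -2  12   0 ]
  [ 0  -1/2  -3/2   0   2   0 ]
  [ 2     0     2   4  -6  -4 ]
r4 → r4 − 2·r1
  [ 1  -1/4   1/4   2  -2  -2 ]
  [ 0    -2    -6  -2  12   0 ]
  [ 0  -1/2  -3/2   0   2   0 ]
  [ 0   1/2   3/2   0  -2   0 ]
r2 → -1/2·r2
  [ 1  -1/4   1/4  2  -2  -2 ]
  [ 0     1     3  1  -6   0 ]
  [ 0  -1/2  -3/2  0   2   0 ]
  [ 0   1/2   3/2  0  -2   0 ]
r3 → r3 + 1/2·r2
  [ 1  -1/4  1/4    2  -2  -2 ]
  [ 0     1    3    1  -6   0 ]
  [ 0     0    0  1/2  -1   0 ]
  [ 0   1/2  3/2    0  -2   0 ]
r4 → r4 − 1/2·r2
  [ 1  -1/4  1/4     2  -2  -2 ]
  [ 0     1    3     1  -6   0 ]
  [ 0     0    0   1/2  -1   0 ]
  [ 0     0    0  -1/2   1   0 ]
r3 → 2·r3
  [ 1  -1/4  1/4     2  -2  -2 ]
  [ 0     1    3     1  -6   0 ]
  [ 0     0    0     1  -2   0 ]
  [ 0     0    0  -1/2   1   0 ]
r4 → r4 + 1/2·r3
  [ 1  -1/4  1/4  2  -2  -2 ]
  [ 0     1    3  1  -6   0 ]
  [ 0     0    0  1  -2   0 ]
  [ 0     0    0  0   0   0 ]
r2 → r2 − r3
  [ 1  -1/4  1/4  2  -2  -2 ]
  [ 0     1    3  0  -4   0 ]
  [ 0     0    0  1  -2   0 ]
  [ 0     0    0  0   0   0 ]
r1 → r1 − 2·r3
  [ 1  -1/4  1/4  0   2  -2 ]
  [ 0     1    3  0  -4   0 ]
  [ 0     0    0  1  -2   0 ]
  [ 0     0    0  0   0   0 ]
r1 → r1 + 1/4·r2
  [ 1  0  1  0   1  -2 ]
  [ 0  1  3  0  -4   0 ]
  [ 0  0  0  1  -2   0 ]
  [ 0  0  0  0   0   0 ]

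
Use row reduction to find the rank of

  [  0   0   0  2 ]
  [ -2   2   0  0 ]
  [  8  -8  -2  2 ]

r1 <=> r2
  [ -2   2   0  0 ]
  [  0   0   0  2 ]
  [  8  -8  -2  2 ]
r1 → -1/2·r1
  [ 1  -1   0  0 ]
  [ 0   0   0  2 ]
  [ 8  -8  -2  2 ]
r3 → r3 − 8·r1
  [ 1  -1   0  0 ]
  [ 0   0   0  2 ]
  [ 0   0  -2  2 ]
r2 <=> r3
  [ 1  -1   0  0 ]
  [ 0   0  -2  2 ]
  [ 0   0   0  2 ]
r2 → -1/2·r2
  [ 1  -1  0   0 ]
  [ 0   0  1  -1 ]
  [ 0   0  0   2 ]
r3 → 1/2·r3
  [ 1  -1  0   0 ]
  [ 0   0  1  -1 ]
  [ 0   0  0   1 ]
r2 → r2 + r3
  [ 1  -1  0  0 ]
  [ 0   0  1  0 ]
  [ 0   0  0  1 ]
The reduced form has 3 nonzero rows.

rank = 3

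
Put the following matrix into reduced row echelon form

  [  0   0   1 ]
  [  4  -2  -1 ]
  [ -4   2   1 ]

[[1, -1/2, 0], [0, 0, 1], [0, 0, 0]]

R1 <=> R2
  [  4  -2  -1 ]
  [  0   0   1 ]
  [ -4   2   1 ]
R1 → 1/4·R1
  [  1  -1/2  -1/4 ]
  [  0     0     1 ]
  [ -4     2     1 ]
R3 → R3 + 4·R1
  [ 1  -1/2  -1/4 ]
  [ 0     0     1 ]
  [ 0     0     0 ]
R1 → R1 + 1/4·R2
  [ 1  -1/2  0 ]
  [ 0     0  1 ]
  [ 0     0  0 ]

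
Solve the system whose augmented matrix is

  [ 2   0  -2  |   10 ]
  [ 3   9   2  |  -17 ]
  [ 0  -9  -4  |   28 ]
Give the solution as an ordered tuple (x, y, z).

Multiply R1 by 1/2.
  [ 1   0  -1  |    5 ]
  [ 3   9   2  |  -17 ]
  [ 0  -9  -4  |   28 ]
Subtract 3 times R1 from R2.
  [ 1   0  -1  |    5 ]
  [ 0   9   5  |  -32 ]
  [ 0  -9  -4  |   28 ]
Multiply R2 by 1/9.
  [ 1   0   -1  |      5 ]
  [ 0   1  5/9  |  -32/9 ]
  [ 0  -9   -4  |     28 ]
Add 9 times R2 to R3.
  [ 1  0   -1  |      5 ]
  [ 0  1  5/9  |  -32/9 ]
  [ 0  0    1  |     -4 ]
Subtract 5/9 times R3 from R2.
  [ 1  0  -1  |     5 ]
  [ 0  1   0  |  -4/3 ]
  [ 0  0   1  |    -4 ]
Add R3 to R1.
  [ 1  0  0  |     1 ]
  [ 0  1  0  |  -4/3 ]
  [ 0  0  1  |    -4 ]
Reading off the last column: x = 1, y = -4/3, z = -4.

(1, -4/3, -4)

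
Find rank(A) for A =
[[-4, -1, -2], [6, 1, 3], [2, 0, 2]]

Multiply ρ1 by -1/4.
Subtract 6 times ρ1 from ρ2.
Subtract 2 times ρ1 from ρ3.
Multiply ρ2 by -2.
Add 1/2 times ρ2 to ρ3.
Subtract 1/2 times ρ3 from ρ1.
Subtract 1/4 times ρ2 from ρ1.
The reduced form has 3 nonzero rows.

rank = 3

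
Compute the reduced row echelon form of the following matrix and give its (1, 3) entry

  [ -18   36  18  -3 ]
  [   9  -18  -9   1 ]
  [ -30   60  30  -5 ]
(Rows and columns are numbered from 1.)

-1

ρ1 → -1/18·ρ1
  [   1   -2  -1  1/6 ]
  [   9  -18  -9    1 ]
  [ -30   60  30   -5 ]
ρ2 → ρ2 − 9·ρ1
  [   1  -2  -1   1/6 ]
  [   0   0   0  -1/2 ]
  [ -30  60  30    -5 ]
ρ3 → ρ3 + 30·ρ1
  [ 1  -2  -1   1/6 ]
  [ 0   0   0  -1/2 ]
  [ 0   0   0     0 ]
ρ2 → -2·ρ2
  [ 1  -2  -1  1/6 ]
  [ 0   0   0    1 ]
  [ 0   0   0    0 ]
ρ1 → ρ1 − 1/6·ρ2
  [ 1  -2  -1  0 ]
  [ 0   0   0  1 ]
  [ 0   0   0  0 ]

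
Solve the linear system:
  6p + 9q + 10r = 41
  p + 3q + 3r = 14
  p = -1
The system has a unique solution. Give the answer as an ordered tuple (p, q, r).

(-1, 3, 2)

Form the augmented matrix and row-reduce:
  [ 6  9  10  |  41 ]
  [ 1  3   3  |  14 ]
  [ 1  0   0  |  -1 ]
r1 -> 1/6·r1
  [ 1  3/2  5/3  |  41/6 ]
  [ 1    3    3  |    14 ]
  [ 1    0    0  |    -1 ]
r2 -> r2 − r1
  [ 1  3/2  5/3  |  41/6 ]
  [ 0  3/2  4/3  |  43/6 ]
  [ 1    0    0  |    -1 ]
r3 -> r3 − r1
  [ 1   3/2   5/3  |   41/6 ]
  [ 0   3/2   4/3  |   43/6 ]
  [ 0  -3/2  -5/3  |  -47/6 ]
r2 -> 2/3·r2
  [ 1   3/2   5/3  |   41/6 ]
  [ 0     1   8/9  |   43/9 ]
  [ 0  -3/2  -5/3  |  -47/6 ]
r3 -> r3 + 3/2·r2
  [ 1  3/2   5/3  |  41/6 ]
  [ 0    1   8/9  |  43/9 ]
  [ 0    0  -1/3  |  -2/3 ]
r3 -> -3·r3
  [ 1  3/2  5/3  |  41/6 ]
  [ 0    1  8/9  |  43/9 ]
  [ 0    0    1  |     2 ]
r2 -> r2 − 8/9·r3
  [ 1  3/2  5/3  |  41/6 ]
  [ 0    1    0  |     3 ]
  [ 0    0    1  |     2 ]
r1 -> r1 − 5/3·r3
  [ 1  3/2  0  |  7/2 ]
  [ 0    1  0  |    3 ]
  [ 0    0  1  |    2 ]
r1 -> r1 − 3/2·r2
  [ 1  0  0  |  -1 ]
  [ 0  1  0  |   3 ]
  [ 0  0  1  |   2 ]
Reading off the last column: p = -1, q = 3, r = 2.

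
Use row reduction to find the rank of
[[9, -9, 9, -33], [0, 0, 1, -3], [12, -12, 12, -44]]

R1 := 1/9·R1
  [  1   -1   1  -11/3 ]
  [  0    0   1     -3 ]
  [ 12  -12  12    -44 ]
R3 := R3 − 12·R1
  [ 1  -1  1  -11/3 ]
  [ 0   0  1     -3 ]
  [ 0   0  0      0 ]
R1 := R1 − R2
  [ 1  -1  0  -2/3 ]
  [ 0   0  1    -3 ]
  [ 0   0  0     0 ]
The reduced form has 2 nonzero rows.

rank = 2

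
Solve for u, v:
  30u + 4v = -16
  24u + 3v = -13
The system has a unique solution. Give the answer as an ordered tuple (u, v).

(-2/3, 1)

Form the augmented matrix and row-reduce:
  [ 30  4  |  -16 ]
  [ 24  3  |  -13 ]
r1 → 1/30·r1
  [  1  2/15  |  -8/15 ]
  [ 24     3  |    -13 ]
r2 → r2 − 24·r1
  [ 1  2/15  |  -8/15 ]
  [ 0  -1/5  |   -1/5 ]
r2 → -5·r2
  [ 1  2/15  |  -8/15 ]
  [ 0     1  |      1 ]
r1 → r1 − 2/15·r2
  [ 1  0  |  -2/3 ]
  [ 0  1  |     1 ]
Reading off the last column: u = -2/3, v = 1.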